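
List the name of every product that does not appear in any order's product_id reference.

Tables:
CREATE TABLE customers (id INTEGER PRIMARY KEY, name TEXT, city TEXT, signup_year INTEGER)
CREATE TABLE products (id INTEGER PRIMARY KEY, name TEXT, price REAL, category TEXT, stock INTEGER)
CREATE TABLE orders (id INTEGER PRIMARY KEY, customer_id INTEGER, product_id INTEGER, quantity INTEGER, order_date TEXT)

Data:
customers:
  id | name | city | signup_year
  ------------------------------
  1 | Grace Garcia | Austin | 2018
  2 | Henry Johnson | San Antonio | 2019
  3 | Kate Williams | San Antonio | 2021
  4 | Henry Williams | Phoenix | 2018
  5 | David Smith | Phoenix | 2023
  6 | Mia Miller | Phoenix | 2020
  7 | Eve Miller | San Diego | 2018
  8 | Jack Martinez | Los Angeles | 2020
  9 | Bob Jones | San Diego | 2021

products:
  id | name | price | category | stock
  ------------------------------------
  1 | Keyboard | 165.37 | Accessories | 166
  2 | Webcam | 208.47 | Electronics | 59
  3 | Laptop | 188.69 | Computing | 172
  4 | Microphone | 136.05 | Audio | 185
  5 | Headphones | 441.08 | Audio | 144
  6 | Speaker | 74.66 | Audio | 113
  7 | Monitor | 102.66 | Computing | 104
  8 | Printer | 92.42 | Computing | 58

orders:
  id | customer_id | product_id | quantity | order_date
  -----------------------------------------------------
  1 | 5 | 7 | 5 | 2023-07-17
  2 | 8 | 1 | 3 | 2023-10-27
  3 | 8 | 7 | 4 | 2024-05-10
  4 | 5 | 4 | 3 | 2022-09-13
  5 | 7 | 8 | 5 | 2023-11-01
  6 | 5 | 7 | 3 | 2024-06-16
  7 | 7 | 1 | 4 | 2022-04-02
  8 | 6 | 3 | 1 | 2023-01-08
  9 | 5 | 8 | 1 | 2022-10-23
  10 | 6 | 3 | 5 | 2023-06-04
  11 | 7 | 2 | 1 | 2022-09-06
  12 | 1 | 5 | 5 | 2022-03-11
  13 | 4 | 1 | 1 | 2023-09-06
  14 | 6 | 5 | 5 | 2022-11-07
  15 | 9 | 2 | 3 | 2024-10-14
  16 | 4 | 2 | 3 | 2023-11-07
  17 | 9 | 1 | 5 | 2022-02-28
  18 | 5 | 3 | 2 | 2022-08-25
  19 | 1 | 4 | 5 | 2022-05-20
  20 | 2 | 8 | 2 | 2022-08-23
SELECT p.name FROM products p LEFT JOIN orders c ON c.product_id = p.id WHERE c.id IS NULL

Execution result:
Speaker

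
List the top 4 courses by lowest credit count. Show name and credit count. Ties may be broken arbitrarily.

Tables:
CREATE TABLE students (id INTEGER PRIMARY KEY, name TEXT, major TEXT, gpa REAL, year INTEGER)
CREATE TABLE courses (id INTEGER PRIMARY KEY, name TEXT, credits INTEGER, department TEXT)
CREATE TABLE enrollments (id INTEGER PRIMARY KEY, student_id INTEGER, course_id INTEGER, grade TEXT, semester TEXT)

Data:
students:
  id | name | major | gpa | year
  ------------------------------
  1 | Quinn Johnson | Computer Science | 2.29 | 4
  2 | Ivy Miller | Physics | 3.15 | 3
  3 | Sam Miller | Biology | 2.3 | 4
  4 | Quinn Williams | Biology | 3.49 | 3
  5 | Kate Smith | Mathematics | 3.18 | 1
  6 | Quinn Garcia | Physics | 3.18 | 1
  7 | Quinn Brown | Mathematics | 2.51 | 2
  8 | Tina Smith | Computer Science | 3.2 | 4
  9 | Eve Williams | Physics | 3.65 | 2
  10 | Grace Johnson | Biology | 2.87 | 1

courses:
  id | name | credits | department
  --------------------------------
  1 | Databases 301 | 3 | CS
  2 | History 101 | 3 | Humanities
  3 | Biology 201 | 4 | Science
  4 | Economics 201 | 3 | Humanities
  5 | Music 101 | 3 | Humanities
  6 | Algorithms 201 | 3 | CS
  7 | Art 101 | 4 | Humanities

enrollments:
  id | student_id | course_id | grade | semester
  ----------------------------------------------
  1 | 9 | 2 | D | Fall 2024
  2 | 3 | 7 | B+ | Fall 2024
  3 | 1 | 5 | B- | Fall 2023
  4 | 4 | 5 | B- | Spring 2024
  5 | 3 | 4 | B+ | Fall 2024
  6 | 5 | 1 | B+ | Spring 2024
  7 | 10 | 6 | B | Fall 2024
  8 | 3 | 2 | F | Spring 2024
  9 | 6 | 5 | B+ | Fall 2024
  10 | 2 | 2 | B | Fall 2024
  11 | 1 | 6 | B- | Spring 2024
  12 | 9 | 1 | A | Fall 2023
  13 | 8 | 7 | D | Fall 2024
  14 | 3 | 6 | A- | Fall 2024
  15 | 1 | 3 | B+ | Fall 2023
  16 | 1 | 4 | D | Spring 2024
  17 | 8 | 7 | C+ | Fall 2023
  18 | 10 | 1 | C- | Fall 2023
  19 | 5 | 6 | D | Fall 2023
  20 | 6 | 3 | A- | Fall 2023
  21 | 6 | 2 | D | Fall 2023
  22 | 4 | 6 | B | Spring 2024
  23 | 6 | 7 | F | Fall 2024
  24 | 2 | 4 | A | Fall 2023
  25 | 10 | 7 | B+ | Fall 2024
SELECT name, credits FROM courses ORDER BY credits ASC LIMIT 4

Execution result:
name | credits
Databases 301 | 3
History 101 | 3
Economics 201 | 3
Music 101 | 3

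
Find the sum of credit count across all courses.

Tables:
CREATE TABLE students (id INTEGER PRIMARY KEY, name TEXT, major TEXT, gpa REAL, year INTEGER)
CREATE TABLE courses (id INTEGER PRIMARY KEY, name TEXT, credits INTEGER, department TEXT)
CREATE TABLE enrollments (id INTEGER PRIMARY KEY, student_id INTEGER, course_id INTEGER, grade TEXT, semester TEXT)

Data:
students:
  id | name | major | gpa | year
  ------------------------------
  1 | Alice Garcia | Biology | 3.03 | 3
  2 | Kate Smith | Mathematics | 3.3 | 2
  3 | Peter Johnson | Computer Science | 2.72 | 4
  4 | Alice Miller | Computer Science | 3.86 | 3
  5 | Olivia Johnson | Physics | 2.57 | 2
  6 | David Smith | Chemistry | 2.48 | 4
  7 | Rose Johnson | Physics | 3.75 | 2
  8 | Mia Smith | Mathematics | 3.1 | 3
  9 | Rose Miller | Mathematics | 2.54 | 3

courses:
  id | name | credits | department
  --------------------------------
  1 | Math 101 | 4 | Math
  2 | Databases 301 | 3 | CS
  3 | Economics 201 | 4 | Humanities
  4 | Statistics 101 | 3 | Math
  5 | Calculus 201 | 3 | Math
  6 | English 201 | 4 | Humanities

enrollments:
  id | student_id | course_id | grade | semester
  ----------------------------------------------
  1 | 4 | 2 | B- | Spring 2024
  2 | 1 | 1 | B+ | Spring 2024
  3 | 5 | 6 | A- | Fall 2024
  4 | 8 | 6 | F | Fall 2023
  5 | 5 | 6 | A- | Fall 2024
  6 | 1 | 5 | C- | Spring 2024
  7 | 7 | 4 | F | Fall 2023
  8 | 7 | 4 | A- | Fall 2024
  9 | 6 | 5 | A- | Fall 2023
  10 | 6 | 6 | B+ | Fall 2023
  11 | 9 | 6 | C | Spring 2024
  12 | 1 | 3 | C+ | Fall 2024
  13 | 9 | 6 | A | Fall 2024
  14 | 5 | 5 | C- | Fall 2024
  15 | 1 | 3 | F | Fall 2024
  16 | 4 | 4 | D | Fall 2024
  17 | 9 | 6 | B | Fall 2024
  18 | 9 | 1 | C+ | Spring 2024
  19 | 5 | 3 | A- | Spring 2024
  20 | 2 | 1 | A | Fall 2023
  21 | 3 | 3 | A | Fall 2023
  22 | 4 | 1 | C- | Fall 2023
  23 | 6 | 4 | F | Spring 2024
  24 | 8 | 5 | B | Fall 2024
SELECT SUM(credits) FROM courses

Execution result:
21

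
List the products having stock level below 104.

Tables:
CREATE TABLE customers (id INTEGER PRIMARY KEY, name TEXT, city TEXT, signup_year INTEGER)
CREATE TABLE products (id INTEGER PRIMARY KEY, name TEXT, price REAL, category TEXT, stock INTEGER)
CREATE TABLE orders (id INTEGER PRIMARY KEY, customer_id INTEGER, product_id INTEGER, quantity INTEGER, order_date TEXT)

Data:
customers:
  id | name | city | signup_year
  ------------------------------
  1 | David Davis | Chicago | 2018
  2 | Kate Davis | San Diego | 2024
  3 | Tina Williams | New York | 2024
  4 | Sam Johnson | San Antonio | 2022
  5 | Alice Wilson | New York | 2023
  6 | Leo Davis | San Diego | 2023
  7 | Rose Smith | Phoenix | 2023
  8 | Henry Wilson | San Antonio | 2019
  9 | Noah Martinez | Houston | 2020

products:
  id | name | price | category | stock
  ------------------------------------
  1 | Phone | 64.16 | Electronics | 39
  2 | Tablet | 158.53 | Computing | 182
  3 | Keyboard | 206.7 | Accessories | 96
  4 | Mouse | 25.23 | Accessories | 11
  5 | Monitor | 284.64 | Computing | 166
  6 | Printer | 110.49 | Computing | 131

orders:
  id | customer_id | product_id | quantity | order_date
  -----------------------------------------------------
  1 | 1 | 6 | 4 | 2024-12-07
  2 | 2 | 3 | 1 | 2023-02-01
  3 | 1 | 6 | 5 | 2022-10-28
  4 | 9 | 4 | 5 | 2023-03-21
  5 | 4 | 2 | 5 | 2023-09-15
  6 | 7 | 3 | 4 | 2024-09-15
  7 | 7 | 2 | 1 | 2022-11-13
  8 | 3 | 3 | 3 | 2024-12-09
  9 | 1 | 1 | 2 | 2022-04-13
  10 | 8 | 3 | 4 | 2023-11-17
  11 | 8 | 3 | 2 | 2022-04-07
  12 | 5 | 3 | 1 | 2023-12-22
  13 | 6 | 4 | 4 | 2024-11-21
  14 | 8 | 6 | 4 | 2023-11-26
SELECT name, stock FROM products WHERE stock < 104

Execution result:
name | stock
Phone | 39
Keyboard | 96
Mouse | 11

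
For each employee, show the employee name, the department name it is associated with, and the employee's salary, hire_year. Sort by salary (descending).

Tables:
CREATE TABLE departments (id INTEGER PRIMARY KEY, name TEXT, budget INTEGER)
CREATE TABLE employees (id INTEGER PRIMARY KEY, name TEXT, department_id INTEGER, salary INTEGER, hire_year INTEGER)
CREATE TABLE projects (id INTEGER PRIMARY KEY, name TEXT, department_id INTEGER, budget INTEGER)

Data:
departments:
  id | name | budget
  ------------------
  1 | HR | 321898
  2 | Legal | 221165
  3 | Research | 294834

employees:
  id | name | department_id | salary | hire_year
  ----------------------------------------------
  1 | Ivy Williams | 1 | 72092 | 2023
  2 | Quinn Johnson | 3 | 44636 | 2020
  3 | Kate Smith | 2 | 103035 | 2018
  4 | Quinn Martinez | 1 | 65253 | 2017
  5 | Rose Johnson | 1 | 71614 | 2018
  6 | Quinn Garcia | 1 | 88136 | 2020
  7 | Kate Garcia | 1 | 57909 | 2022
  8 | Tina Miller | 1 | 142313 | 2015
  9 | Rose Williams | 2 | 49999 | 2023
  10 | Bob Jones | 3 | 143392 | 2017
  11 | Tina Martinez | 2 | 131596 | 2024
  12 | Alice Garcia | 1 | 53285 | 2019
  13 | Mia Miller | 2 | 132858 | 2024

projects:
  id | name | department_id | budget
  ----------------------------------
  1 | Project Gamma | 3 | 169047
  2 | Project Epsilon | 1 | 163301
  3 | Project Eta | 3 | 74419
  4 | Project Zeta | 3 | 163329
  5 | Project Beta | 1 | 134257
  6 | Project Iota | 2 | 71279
SELECT c.name, p.name AS department, c.salary, c.hire_year FROM employees c JOIN departments p ON c.department_id = p.id ORDER BY c.salary DESC

Execution result:
name | department | salary | hire_year
Bob Jones | Research | 143392 | 2017
Tina Miller | HR | 142313 | 2015
Mia Miller | Legal | 132858 | 2024
Tina Martinez | Legal | 131596 | 2024
Kate Smith | Legal | 103035 | 2018
Quinn Garcia | HR | 88136 | 2020
Ivy Williams | HR | 72092 | 2023
Rose Johnson | HR | 71614 | 2018
Quinn Martinez | HR | 65253 | 2017
Kate Garcia | HR | 57909 | 2022
Alice Garcia | HR | 53285 | 2019
Rose Williams | Legal | 49999 | 2023
Quinn Johnson | Research | 44636 | 2020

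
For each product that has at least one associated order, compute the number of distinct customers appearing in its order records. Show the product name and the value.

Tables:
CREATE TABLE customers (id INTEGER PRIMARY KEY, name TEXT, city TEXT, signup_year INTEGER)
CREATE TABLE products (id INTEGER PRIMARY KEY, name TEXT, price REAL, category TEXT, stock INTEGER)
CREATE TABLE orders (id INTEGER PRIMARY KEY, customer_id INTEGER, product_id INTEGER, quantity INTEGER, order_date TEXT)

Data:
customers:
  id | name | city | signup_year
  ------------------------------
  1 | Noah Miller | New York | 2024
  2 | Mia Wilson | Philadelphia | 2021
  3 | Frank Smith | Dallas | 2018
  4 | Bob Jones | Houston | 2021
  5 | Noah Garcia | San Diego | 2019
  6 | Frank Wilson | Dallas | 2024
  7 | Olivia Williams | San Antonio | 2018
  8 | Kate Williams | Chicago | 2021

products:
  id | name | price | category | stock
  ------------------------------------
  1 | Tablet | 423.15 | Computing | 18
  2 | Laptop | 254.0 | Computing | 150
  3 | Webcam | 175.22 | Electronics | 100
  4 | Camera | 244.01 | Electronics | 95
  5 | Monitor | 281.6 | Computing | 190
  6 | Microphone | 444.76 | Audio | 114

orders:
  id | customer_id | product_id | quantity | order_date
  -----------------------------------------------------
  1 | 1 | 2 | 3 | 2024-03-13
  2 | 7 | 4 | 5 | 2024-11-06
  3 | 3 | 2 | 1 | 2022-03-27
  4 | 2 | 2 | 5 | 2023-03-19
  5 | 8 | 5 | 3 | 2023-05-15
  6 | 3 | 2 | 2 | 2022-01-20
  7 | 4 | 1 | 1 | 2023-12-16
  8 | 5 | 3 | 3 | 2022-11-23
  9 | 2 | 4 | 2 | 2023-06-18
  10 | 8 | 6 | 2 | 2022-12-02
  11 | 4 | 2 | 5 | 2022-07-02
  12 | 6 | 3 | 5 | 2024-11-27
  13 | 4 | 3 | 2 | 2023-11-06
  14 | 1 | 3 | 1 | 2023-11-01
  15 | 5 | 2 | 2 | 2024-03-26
SELECT p.name, COUNT(DISTINCT c.customer_id) AS distinct_customer_count FROM orders c JOIN products p ON c.product_id = p.id GROUP BY p.id, p.name

Execution result:
name | distinct_customer_count
Tablet | 1
Laptop | 5
Webcam | 4
Camera | 2
Monitor | 1
Microphone | 1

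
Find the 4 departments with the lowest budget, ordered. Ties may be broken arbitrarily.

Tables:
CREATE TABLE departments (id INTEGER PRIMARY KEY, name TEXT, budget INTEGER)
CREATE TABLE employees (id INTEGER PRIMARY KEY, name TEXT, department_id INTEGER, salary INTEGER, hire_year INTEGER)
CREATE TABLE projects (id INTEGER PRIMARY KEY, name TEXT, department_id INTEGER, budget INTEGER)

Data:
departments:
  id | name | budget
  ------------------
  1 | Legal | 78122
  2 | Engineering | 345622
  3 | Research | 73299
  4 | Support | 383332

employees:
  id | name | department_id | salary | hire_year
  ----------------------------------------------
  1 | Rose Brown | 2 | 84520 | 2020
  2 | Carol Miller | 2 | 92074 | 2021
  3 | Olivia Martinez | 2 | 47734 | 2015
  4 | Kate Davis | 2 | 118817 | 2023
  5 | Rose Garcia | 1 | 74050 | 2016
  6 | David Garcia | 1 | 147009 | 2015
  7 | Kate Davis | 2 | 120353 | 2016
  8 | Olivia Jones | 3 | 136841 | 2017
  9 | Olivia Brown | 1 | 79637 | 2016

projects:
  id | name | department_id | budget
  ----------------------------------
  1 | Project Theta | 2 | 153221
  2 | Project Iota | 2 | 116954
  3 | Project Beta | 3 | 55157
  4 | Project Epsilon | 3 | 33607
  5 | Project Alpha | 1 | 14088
SELECT name, budget FROM departments ORDER BY budget ASC LIMIT 4

Execution result:
name | budget
Research | 73299
Legal | 78122
Engineering | 345622
Support | 383332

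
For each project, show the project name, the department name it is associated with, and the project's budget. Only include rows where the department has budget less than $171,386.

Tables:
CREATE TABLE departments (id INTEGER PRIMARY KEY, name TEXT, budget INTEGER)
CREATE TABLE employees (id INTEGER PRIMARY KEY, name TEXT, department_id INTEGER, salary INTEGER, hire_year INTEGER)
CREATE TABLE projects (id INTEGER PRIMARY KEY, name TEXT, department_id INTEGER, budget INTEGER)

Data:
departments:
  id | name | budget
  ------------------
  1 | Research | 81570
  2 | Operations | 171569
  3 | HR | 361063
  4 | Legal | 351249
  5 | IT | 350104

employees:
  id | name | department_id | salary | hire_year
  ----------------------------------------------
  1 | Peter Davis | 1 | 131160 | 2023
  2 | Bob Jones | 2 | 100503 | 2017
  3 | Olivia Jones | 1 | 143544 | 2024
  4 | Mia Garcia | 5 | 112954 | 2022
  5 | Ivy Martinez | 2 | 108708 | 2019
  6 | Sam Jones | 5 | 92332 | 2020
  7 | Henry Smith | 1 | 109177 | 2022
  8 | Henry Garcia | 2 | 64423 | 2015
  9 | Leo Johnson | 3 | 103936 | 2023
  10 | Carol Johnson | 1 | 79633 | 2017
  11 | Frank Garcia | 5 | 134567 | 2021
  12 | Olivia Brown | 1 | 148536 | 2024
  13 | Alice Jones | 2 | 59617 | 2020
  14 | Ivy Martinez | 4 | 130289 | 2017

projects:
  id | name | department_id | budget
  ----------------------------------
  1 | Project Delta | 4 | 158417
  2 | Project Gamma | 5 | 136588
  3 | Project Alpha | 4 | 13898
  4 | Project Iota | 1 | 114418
SELECT c.name, p.name AS department, c.budget FROM projects c JOIN departments p ON c.department_id = p.id WHERE p.budget < 171386

Execution result:
name | department | budget
Project Iota | Research | 114418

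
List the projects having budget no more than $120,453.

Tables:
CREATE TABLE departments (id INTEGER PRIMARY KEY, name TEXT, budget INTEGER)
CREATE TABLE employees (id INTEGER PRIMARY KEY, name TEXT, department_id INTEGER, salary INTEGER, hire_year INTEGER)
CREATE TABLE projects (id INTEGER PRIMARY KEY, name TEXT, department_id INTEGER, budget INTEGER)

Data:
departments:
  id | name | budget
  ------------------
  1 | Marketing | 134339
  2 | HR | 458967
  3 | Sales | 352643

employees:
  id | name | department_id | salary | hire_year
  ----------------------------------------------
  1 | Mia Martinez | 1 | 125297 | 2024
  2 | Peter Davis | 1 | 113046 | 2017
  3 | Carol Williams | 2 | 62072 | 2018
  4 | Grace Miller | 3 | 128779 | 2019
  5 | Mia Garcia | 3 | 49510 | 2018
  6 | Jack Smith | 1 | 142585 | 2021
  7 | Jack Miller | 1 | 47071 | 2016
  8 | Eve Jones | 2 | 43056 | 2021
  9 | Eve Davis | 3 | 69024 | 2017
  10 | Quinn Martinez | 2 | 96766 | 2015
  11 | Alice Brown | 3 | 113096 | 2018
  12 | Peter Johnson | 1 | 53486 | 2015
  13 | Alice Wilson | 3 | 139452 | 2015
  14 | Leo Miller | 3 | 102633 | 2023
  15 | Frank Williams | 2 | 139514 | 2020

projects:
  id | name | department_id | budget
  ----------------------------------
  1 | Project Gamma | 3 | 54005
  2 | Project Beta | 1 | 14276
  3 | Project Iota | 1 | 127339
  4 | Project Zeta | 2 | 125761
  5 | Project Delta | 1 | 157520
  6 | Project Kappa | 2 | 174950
SELECT name, budget FROM projects WHERE budget <= 120453

Execution result:
name | budget
Project Gamma | 54005
Project Beta | 14276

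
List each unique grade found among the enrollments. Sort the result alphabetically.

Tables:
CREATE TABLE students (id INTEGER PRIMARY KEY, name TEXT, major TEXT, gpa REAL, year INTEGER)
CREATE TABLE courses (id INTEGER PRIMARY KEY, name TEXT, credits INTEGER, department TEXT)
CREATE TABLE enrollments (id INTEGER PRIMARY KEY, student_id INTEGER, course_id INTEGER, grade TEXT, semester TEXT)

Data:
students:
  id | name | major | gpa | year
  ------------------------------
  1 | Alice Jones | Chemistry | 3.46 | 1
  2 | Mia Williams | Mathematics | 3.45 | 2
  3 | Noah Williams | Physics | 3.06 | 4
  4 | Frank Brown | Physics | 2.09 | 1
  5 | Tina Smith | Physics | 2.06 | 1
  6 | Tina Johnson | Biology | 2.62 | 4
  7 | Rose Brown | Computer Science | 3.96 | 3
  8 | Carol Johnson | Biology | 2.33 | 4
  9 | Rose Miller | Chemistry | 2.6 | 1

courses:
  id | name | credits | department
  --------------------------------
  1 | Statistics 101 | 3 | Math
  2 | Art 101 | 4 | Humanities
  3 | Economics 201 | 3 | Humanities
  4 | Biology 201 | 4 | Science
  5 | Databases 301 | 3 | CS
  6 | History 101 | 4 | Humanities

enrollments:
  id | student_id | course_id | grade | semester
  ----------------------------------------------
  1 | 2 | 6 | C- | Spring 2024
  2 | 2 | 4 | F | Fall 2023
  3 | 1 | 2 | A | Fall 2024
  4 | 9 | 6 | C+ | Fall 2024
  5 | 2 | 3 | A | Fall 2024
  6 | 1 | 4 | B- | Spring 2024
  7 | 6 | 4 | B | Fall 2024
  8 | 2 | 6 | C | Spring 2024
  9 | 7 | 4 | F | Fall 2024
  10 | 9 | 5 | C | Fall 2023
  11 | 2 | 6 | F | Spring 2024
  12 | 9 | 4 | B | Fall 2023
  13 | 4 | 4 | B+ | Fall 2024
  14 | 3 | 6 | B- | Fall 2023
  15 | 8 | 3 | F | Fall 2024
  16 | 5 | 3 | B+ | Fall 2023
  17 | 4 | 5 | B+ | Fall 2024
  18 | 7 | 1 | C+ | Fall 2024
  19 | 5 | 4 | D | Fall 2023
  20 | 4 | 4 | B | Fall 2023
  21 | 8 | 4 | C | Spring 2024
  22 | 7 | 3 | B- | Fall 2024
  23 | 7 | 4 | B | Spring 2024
SELECT DISTINCT grade FROM enrollments ORDER BY grade

Execution result:
grade
A
B
B+
B-
C
C+
C-
D
F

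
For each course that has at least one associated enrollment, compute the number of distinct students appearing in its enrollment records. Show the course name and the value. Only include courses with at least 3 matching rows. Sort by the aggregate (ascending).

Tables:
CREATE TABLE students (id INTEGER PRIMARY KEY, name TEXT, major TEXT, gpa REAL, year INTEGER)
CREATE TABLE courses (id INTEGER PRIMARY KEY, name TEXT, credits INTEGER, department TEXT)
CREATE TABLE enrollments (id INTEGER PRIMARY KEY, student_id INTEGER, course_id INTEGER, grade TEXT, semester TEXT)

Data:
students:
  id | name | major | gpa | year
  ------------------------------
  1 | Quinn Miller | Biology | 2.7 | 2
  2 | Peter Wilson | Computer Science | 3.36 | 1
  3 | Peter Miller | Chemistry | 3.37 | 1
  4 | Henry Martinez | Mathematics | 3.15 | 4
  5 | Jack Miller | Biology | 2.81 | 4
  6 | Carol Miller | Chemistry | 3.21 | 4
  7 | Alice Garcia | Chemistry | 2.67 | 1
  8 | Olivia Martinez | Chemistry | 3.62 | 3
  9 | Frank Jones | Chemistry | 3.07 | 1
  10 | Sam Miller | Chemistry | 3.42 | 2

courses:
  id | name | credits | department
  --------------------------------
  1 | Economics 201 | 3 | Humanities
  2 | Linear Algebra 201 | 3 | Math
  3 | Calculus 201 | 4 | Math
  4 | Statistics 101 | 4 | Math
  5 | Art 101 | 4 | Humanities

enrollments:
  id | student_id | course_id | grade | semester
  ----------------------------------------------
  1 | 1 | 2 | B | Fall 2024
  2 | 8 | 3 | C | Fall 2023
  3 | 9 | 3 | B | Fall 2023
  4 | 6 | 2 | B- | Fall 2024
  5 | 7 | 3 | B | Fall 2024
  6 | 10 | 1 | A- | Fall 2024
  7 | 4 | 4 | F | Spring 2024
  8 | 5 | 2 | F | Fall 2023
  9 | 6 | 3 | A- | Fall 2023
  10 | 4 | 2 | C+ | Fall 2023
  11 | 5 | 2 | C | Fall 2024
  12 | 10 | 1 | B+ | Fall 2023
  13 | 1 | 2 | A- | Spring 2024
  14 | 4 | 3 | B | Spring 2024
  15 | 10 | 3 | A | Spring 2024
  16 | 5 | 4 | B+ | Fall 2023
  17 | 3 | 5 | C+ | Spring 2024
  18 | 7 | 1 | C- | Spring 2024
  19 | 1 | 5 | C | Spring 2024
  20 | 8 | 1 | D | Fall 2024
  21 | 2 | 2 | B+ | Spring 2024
SELECT p.name, COUNT(DISTINCT c.student_id) AS distinct_student_count FROM enrollments c JOIN courses p ON c.course_id = p.id GROUP BY p.id, p.name HAVING COUNT(*) >= 3 ORDER BY distinct_student_count ASC

Execution result:
name | distinct_student_count
Economics 201 | 3
Linear Algebra 201 | 5
Calculus 201 | 6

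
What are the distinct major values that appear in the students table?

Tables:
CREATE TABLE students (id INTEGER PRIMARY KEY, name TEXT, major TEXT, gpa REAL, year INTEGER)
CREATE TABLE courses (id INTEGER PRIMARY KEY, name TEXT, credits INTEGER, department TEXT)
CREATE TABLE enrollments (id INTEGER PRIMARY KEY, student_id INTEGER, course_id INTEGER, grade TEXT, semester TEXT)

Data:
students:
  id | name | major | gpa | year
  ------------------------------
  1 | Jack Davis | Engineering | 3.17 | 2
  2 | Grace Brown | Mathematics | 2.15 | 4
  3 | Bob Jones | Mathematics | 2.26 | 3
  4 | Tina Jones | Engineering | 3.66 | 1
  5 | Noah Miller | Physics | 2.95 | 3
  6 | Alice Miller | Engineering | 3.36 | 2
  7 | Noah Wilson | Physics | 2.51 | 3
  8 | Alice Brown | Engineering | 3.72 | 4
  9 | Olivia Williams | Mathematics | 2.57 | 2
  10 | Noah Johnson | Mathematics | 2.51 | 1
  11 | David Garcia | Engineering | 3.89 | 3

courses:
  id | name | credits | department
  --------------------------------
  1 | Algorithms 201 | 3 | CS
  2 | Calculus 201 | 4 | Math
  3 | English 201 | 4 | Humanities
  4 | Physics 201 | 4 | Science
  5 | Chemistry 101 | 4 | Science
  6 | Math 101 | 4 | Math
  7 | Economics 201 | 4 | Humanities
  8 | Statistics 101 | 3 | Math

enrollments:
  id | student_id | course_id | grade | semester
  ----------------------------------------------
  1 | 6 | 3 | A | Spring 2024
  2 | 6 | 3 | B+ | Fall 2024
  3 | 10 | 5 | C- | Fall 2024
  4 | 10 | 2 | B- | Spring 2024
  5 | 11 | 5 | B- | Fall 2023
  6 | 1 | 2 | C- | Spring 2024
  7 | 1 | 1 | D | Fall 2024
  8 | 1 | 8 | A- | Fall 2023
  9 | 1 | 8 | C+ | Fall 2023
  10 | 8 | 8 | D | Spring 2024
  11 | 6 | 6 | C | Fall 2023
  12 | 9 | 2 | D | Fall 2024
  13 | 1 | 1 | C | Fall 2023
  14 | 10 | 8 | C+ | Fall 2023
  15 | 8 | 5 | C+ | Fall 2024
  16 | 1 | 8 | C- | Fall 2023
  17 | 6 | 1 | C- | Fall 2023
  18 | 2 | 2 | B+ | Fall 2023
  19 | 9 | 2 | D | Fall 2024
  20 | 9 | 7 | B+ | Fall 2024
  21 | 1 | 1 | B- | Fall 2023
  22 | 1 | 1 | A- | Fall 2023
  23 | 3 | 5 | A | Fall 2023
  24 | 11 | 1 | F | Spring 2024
SELECT DISTINCT major FROM students

Execution result:
major
Engineering
Mathematics
Physics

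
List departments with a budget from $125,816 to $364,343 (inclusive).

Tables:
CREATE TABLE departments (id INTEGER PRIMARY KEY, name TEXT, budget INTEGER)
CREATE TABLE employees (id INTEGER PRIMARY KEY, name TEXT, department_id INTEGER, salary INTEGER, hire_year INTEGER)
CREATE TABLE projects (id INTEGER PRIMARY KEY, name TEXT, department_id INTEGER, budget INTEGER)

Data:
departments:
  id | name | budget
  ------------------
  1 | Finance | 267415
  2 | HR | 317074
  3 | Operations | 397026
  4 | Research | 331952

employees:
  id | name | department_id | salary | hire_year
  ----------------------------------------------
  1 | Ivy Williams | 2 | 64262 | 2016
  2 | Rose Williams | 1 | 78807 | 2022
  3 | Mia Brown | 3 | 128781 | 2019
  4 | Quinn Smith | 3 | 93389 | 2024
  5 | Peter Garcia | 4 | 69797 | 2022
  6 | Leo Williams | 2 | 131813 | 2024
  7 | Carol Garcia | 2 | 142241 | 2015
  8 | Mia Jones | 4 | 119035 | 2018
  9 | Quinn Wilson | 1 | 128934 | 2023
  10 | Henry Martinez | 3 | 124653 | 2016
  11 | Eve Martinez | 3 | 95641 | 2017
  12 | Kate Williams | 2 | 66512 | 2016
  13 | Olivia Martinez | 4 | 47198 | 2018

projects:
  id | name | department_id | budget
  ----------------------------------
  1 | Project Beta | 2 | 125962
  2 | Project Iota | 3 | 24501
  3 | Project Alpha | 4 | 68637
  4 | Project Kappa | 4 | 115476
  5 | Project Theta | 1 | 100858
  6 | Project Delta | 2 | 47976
SELECT name, budget FROM departments WHERE budget BETWEEN 125816 AND 364343

Execution result:
name | budget
Finance | 267415
HR | 317074
Research | 331952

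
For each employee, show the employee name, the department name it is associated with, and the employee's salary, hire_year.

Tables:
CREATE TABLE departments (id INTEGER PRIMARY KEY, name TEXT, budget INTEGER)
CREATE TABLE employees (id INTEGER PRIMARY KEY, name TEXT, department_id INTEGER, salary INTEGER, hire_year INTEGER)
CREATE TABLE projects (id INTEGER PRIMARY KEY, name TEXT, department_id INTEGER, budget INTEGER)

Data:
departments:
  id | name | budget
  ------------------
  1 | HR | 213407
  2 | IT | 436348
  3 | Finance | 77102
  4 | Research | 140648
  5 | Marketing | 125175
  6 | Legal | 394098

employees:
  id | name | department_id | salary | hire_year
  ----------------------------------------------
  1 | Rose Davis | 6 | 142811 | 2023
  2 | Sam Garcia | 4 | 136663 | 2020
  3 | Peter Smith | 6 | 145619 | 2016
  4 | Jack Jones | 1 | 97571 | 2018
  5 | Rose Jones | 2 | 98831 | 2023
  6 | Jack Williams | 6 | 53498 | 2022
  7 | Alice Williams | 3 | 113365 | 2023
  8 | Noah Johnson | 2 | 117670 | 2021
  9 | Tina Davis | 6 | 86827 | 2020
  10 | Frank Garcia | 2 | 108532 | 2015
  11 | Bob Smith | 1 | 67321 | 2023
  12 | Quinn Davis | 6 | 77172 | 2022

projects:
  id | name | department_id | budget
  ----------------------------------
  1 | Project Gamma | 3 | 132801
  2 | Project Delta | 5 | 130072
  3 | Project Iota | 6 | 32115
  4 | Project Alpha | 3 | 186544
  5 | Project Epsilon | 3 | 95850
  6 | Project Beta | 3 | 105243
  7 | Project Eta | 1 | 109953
SELECT c.name, p.name AS department, c.salary, c.hire_year FROM employees c JOIN departments p ON c.department_id = p.id

Execution result:
name | department | salary | hire_year
Rose Davis | Legal | 142811 | 2023
Sam Garcia | Research | 136663 | 2020
Peter Smith | Legal | 145619 | 2016
Jack Jones | HR | 97571 | 2018
Rose Jones | IT | 98831 | 2023
Jack Williams | Legal | 53498 | 2022
Alice Williams | Finance | 113365 | 2023
Noah Johnson | IT | 117670 | 2021
Tina Davis | Legal | 86827 | 2020
Frank Garcia | IT | 108532 | 2015
Bob Smith | HR | 67321 | 2023
Quinn Davis | Legal | 77172 | 2022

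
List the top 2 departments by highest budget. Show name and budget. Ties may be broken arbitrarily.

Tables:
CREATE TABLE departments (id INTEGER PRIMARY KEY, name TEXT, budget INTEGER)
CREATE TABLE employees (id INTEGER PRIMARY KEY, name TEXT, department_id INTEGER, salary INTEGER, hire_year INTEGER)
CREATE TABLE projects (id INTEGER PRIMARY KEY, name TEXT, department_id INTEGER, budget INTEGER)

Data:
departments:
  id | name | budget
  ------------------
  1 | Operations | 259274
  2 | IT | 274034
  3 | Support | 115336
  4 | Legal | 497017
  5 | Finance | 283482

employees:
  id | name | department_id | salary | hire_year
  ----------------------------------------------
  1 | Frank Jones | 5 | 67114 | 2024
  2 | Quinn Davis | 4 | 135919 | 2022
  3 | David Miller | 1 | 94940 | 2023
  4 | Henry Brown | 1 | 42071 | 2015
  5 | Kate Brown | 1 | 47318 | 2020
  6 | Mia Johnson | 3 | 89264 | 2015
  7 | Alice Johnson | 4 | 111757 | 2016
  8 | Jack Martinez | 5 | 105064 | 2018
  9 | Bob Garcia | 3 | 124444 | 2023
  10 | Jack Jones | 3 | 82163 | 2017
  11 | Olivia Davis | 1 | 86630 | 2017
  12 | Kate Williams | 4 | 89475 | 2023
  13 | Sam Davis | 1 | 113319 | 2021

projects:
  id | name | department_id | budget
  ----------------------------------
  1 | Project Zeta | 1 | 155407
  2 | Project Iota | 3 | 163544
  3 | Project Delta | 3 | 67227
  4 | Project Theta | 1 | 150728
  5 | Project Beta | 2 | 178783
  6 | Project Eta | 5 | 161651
SELECT name, budget FROM departments ORDER BY budget DESC LIMIT 2

Execution result:
name | budget
Legal | 497017
Finance | 283482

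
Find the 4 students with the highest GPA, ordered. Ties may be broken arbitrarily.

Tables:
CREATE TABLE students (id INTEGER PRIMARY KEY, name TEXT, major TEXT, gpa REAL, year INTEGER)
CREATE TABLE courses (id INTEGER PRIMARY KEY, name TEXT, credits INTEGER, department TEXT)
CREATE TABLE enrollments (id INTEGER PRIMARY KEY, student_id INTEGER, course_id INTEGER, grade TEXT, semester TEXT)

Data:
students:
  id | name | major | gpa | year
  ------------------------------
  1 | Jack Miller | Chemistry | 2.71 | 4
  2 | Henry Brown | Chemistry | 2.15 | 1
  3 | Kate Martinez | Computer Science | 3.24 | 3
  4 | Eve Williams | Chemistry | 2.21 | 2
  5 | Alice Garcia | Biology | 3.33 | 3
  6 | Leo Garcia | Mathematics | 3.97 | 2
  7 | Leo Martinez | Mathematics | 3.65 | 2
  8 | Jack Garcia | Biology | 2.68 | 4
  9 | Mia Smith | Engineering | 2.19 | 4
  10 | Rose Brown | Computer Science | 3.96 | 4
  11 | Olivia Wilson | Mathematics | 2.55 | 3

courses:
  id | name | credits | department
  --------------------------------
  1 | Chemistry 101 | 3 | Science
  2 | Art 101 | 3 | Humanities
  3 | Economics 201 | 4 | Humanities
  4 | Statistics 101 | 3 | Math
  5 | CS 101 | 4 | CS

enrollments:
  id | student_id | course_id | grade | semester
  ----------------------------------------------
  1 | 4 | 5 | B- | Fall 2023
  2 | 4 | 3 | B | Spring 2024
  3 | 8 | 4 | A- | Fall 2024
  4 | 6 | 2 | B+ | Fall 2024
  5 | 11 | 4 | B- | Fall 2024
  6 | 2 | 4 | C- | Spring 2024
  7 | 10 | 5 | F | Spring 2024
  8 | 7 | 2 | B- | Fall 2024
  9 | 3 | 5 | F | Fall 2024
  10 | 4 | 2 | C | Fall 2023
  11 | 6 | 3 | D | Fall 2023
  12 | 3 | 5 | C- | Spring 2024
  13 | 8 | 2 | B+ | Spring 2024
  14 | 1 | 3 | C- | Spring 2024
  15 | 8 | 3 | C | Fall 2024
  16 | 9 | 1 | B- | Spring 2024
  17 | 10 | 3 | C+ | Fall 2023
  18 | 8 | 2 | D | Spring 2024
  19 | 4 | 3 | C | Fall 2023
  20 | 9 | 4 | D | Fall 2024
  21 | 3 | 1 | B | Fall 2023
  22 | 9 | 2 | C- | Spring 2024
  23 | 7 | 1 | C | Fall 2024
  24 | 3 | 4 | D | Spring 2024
SELECT name, gpa FROM students ORDER BY gpa DESC LIMIT 4

Execution result:
name | gpa
Leo Garcia | 3.97
Rose Brown | 3.96
Leo Martinez | 3.65
Alice Garcia | 3.33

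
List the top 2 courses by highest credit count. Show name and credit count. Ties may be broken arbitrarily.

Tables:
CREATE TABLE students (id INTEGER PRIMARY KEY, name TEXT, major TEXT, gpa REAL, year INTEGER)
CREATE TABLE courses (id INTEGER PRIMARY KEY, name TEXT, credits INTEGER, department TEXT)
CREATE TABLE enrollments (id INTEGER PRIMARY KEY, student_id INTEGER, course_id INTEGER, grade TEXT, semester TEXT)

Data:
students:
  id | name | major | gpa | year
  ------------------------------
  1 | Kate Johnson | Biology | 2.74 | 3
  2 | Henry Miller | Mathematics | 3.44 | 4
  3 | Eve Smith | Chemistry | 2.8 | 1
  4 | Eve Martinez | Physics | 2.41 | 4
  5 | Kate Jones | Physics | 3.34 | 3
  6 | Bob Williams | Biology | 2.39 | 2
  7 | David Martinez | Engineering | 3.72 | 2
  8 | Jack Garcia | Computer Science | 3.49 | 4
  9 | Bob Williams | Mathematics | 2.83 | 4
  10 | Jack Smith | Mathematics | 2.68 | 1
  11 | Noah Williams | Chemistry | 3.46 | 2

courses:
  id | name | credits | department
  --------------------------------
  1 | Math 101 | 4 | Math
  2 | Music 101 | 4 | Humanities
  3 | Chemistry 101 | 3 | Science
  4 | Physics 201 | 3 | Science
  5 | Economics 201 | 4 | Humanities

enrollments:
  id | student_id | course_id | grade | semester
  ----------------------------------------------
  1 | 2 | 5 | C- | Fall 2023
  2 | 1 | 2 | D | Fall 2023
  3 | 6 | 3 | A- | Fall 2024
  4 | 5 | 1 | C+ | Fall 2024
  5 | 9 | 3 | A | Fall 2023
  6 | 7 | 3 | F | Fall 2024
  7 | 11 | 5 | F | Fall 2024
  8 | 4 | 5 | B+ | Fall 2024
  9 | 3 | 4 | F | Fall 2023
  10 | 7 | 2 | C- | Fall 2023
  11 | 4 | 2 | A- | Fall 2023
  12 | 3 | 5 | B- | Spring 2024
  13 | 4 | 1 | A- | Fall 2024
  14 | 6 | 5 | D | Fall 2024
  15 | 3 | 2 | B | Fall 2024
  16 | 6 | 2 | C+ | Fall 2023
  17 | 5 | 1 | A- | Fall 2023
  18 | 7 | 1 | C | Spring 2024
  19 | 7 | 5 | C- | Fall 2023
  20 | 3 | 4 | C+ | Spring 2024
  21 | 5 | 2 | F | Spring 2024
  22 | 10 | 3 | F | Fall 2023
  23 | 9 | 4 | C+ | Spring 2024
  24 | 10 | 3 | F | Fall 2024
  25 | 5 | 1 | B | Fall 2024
SELECT name, credits FROM courses ORDER BY credits DESC LIMIT 2

Execution result:
name | credits
Math 101 | 4
Music 101 | 4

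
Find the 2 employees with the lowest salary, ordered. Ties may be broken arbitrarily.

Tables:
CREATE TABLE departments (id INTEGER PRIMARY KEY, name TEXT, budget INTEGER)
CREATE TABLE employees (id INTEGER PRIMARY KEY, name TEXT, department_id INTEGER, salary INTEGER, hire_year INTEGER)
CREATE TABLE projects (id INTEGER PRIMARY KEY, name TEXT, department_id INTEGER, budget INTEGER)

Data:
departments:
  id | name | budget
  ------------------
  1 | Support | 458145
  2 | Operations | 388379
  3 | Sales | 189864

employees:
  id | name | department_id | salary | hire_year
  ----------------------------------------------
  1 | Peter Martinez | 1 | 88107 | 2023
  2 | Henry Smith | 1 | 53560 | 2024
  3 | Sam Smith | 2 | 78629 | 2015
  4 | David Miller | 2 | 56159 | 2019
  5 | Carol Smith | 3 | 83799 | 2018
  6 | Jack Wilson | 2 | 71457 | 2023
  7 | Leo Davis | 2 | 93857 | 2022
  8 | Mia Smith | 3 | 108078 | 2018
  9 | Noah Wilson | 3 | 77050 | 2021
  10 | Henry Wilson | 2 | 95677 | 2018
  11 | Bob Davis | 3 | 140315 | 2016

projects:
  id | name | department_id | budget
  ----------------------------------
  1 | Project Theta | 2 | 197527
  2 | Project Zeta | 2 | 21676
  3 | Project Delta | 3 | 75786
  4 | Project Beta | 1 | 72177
SELECT name, salary FROM employees ORDER BY salary ASC LIMIT 2

Execution result:
name | salary
Henry Smith | 53560
David Miller | 56159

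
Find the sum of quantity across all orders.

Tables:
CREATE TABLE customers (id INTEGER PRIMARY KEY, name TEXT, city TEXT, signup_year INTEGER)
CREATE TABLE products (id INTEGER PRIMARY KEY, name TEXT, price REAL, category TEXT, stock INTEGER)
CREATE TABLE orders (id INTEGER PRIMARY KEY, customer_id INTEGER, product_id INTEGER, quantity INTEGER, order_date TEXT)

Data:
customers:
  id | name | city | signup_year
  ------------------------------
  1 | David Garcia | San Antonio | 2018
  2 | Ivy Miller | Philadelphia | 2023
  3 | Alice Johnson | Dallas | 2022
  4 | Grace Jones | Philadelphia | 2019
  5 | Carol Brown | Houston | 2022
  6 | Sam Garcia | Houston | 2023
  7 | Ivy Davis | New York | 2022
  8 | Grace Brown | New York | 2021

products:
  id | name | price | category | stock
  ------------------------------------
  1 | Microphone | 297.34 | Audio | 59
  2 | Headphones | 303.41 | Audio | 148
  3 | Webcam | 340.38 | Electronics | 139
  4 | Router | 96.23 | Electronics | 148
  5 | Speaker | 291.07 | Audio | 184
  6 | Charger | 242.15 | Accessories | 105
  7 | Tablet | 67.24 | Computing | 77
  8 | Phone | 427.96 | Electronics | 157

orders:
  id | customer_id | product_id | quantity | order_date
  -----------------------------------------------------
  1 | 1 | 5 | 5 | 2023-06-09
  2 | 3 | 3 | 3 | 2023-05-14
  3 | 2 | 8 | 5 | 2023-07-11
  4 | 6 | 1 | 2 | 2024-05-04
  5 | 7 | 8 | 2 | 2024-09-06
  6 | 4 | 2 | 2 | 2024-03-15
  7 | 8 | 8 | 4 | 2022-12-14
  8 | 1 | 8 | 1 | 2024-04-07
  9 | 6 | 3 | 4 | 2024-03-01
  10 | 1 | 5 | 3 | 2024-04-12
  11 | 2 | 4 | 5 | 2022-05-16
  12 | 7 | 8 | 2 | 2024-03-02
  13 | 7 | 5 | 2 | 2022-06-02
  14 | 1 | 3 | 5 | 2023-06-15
SELECT SUM(quantity) FROM orders

Execution result:
45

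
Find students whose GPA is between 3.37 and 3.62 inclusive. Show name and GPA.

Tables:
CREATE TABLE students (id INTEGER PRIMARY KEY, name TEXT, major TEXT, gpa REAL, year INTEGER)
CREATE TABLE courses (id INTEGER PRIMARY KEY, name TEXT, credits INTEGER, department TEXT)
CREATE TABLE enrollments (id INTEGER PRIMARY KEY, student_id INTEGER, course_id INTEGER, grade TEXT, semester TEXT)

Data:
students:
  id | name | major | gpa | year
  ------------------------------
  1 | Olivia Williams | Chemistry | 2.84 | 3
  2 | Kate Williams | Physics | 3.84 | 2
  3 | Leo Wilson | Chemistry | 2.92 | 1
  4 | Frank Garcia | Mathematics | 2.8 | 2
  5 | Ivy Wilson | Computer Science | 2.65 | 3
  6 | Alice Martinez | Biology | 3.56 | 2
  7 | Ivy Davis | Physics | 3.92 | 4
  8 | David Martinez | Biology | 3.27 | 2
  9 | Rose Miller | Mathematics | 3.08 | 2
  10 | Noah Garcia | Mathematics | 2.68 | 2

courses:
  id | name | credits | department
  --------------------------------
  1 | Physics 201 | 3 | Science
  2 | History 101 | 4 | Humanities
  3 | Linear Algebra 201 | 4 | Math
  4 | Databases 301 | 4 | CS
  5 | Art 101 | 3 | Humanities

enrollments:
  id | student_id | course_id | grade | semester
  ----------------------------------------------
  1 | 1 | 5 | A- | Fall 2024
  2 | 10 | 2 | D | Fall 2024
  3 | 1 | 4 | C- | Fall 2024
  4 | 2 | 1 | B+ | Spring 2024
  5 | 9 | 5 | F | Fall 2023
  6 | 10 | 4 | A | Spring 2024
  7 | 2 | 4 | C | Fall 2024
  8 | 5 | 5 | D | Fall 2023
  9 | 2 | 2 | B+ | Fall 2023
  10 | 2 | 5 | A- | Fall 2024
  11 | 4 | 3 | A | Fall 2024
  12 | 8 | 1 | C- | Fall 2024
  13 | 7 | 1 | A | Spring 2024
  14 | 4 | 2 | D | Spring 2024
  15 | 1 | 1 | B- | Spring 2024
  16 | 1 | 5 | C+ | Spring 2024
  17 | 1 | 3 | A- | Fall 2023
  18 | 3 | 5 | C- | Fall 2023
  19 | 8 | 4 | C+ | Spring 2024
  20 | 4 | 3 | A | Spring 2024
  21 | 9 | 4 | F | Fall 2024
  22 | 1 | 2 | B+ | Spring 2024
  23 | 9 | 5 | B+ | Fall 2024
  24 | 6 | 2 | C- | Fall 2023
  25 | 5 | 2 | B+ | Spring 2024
SELECT name, gpa FROM students WHERE gpa BETWEEN 3.37 AND 3.62

Execution result:
name | gpa
Alice Martinez | 3.56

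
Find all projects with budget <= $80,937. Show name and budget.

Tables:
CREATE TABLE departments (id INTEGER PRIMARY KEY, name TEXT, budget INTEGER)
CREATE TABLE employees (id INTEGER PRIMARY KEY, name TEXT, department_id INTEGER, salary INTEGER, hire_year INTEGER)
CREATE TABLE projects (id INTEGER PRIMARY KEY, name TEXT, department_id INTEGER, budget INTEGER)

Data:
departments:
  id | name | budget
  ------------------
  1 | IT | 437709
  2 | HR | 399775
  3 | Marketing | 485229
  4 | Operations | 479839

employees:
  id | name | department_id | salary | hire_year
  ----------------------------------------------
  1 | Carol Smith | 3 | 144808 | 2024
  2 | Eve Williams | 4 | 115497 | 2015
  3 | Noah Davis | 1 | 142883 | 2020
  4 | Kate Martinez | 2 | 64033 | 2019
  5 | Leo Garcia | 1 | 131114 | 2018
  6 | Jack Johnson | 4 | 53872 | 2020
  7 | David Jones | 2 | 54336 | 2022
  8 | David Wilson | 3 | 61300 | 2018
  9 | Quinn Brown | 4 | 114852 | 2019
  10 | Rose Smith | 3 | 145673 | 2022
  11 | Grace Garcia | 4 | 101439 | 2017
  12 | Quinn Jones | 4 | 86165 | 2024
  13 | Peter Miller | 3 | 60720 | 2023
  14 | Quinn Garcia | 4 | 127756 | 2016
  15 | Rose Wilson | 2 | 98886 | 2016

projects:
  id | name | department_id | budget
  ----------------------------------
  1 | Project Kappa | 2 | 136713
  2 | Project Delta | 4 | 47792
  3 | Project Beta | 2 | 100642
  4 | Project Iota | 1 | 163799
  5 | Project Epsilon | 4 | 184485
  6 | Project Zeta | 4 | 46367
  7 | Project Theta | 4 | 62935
SELECT name, budget FROM projects WHERE budget <= 80937

Execution result:
name | budget
Project Delta | 47792
Project Zeta | 46367
Project Theta | 62935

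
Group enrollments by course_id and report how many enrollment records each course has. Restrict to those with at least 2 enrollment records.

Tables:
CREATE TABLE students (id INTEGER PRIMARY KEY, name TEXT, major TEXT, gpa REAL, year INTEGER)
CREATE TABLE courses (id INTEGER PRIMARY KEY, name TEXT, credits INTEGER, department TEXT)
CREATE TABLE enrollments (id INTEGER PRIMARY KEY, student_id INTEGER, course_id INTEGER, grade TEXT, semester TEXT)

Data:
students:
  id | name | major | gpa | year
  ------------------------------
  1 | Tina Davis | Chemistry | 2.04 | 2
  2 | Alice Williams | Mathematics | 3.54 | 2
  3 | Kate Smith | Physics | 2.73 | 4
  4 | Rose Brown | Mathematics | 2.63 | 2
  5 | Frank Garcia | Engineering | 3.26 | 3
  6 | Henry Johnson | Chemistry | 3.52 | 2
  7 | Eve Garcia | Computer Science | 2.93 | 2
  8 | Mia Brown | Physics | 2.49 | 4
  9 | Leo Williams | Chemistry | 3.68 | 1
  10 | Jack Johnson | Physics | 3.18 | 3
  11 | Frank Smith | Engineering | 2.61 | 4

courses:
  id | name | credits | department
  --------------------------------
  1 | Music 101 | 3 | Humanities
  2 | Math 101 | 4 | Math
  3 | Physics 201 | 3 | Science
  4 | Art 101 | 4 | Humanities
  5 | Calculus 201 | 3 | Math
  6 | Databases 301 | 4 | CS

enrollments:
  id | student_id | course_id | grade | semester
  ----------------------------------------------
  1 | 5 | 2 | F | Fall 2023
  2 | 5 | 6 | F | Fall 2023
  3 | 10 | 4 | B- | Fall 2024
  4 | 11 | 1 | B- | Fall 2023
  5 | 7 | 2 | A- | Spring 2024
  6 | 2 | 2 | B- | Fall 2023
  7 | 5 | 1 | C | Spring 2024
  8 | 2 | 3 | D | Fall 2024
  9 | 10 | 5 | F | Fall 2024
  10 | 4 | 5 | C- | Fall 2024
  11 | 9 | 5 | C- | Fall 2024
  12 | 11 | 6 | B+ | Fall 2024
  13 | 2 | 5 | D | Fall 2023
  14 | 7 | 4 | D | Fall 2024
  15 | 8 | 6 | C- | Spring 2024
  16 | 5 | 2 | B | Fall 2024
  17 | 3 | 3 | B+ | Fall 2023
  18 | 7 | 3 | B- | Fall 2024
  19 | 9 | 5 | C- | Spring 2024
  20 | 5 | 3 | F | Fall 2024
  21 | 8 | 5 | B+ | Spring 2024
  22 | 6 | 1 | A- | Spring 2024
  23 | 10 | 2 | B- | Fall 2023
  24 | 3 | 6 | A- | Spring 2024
SELECT course_id, COUNT(*) AS enrollment_count FROM enrollments GROUP BY course_id HAVING COUNT(*) >= 2

Execution result:
course_id | enrollment_count
1 | 3
2 | 5
3 | 4
4 | 2
5 | 6
6 | 4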